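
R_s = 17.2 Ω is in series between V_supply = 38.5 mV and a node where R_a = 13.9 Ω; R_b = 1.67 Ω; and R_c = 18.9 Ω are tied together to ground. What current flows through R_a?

Parallel bank: R_p = 1/(1/13.9 + 1/1.67 + 1/18.9) = 1.382 Ω.
V_A by voltage divider: V_A = 38.5 × 1.382/(17.2 + 1.382) = 2.863 mV.
I(R_a) = V_A / R_a = 2.863/13.9 = 0.2060 mA.
(Equivalently: I_total = 2.072 mA, then current-divider fraction G_k/ΣG = 0.09942.)

I ≈ 0.206 mA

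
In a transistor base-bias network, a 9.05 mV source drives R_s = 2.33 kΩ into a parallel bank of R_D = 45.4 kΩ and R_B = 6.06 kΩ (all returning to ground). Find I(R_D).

I ≈ 0.139 µA

Equivalent of the parallel group: R_p = 5.346 kΩ.
V_A by voltage divider: V_A = 9.05 × 5.346/(2.33 + 5.346) = 6.303 mV.
I(R_D) = V_A / R_D = 6.303/45.4 = 0.1388 µA.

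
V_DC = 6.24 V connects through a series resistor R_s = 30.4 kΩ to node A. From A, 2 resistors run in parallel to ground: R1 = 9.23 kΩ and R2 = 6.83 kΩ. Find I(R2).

I ≈ 0.104 mA

Parallel bank: R_p = 1/(1/9.23 + 1/6.83) = 3.925 kΩ.
V_A by voltage divider: V_A = 6.24 × 3.925/(30.4 + 3.925) = 0.7136 V.
Branch current I = V_A/R2 = 0.7136/6.83 = 0.1045 mA.
(Equivalently: I_total = 0.1818 mA, then current-divider fraction G_k/ΣG = 0.5747.)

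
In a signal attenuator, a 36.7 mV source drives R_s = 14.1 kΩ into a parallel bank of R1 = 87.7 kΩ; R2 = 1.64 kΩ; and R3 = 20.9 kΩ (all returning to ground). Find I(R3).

Equivalent of the parallel group: R_p = 1.495 kΩ.
Node voltage V_A = V_s · R_p/(R_s + R_p) = 36.7 × 0.09585 = 3.518 mV.
Branch current I = V_A/R3 = 3.518/20.9 = 0.1683 µA.

I ≈ 0.168 µA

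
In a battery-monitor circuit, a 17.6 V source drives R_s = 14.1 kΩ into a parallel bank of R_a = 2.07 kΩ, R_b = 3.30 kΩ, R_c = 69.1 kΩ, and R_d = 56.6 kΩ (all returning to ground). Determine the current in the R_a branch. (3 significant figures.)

Parallel bank: R_p = 1/(1/2.07 + 1/3.30 + 1/69.1 + 1/56.6) = 1.222 kΩ.
Node voltage V_A = V_CC · R_p/(R_s + R_p) = 17.6 × 0.07976 = 1.404 V.
Branch current I = V_A/R_a = 1.404/2.07 = 0.6782 mA.
(Check via current divider: I_total = 1.149 mA; share G_k/ΣG = 0.5904 → same result.)

I ≈ 0.678 mA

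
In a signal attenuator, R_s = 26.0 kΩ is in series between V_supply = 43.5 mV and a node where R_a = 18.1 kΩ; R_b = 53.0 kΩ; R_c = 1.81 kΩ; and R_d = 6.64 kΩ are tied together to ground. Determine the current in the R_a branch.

I ≈ 0.113 µA

Combine the parallel branches: R_p = (1/18.1 + 1/53.0 + 1/1.81 + 1/6.64)⁻¹ = 1.287 kΩ.
Node voltage V_A = V_supply · R_p/(R_s + R_p) = 43.5 × 0.04715 = 2.051 mV.
Branch current I = V_A/R_a = 2.051/18.1 = 0.1133 µA.
(Check via current divider: I_total = 1.594 µA; share G_k/ΣG = 0.07109 → same result.)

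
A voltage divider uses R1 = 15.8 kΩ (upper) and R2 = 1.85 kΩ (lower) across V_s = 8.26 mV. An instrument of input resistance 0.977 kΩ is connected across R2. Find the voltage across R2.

The load sits in parallel with R2, giving an effective lower resistance R2' = R2·R_L/(R2+R_L) = 0.6394 kΩ.
Then V_out = V_s · R2'/(R1 + R2') = 8.26 × 0.6394/16.44 = 0.3212 mV.

V_out ≈ 0.321 mV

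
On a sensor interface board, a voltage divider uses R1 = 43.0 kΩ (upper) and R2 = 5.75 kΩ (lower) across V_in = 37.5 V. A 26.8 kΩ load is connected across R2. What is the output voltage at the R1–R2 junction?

R2 ‖ R_L = (5.75 × 26.8)/(5.75 + 26.8) = 4.734 kΩ.
Now apply the divider: V_out = 37.5 × 0.09918 = 3.719 V.
(Unloaded it would be 4.42 V; the load pulls it down.)

V_out ≈ 3.72 V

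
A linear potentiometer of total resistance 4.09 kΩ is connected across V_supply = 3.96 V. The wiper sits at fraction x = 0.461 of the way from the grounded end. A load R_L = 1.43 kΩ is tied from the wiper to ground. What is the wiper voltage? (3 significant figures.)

Lower segment x·R_p = 1.885 kΩ; upper segment (1−x)·R_p = 2.205 kΩ.
R_L loads the lower segment: effective lower R = 0.8132 kΩ.
Loaded-divider output: V_out = 3.96 × 0.2695 = 1.067 V.

V_out ≈ 1.07 V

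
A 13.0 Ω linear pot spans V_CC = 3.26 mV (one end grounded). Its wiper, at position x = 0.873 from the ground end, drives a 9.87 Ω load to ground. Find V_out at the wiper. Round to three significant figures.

V_out ≈ 2.48 mV

The pot divides into 1.651 Ω above the wiper and 11.35 Ω below.
(x·R_p) ‖ R_L = 5.279 Ω.
Then V_out = V_CC · 5.279/(1.651 + 5.279) = 2.483 mV.
(Unloaded: V_out = x·V_CC = 2.85 mV.)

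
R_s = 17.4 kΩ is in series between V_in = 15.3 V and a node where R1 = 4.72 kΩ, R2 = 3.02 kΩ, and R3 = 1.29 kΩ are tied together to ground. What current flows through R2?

I ≈ 0.212 mA

Equivalent of the parallel group: R_p = 0.7586 kΩ.
V_A = 15.3 × 0.7586/18.16 = 0.6392 V.
I(R2) = V_A / R2 = 0.6392/3.02 = 0.2117 mA.
(Check via current divider: I_total = 0.8426 mA; share G_k/ΣG = 0.2512 → same result.)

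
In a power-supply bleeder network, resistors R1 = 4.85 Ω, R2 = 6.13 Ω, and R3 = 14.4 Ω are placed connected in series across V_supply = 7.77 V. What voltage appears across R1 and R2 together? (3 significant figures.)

V ≈ 3.36 V

Total series resistance ΣR = 4.85 + 6.13 + 14.4 = 25.38 Ω.
R_{R1..R2} = 4.85 + 6.13 = 10.98 Ω.
By the voltage-divider rule, V = 7.77 × 10.98/25.38 = 3.361 V.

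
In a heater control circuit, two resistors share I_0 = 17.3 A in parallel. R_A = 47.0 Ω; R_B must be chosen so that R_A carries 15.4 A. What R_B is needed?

R_B ≈ 381 Ω

In a two-way split, I_A/I_0 = R_B/(R_A + R_B).
15.4/17.3 = R_B/(R_A + R_B) → R_B = R_A · (0.8902)/(1 − 0.8902) = 47.0 × 8.105 = 380.9 Ω.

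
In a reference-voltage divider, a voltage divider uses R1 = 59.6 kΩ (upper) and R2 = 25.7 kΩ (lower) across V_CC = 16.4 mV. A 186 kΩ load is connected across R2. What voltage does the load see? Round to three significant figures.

V_out ≈ 4.51 mV

First combine the lower leg with the load: R2 ‖ R_L = 22.58 kΩ.
Voltage divider with the loaded lower leg: V_out = 16.4 × 22.58/(59.6 + 22.58) = 16.4 × 0.2748 = 4.506 mV.
(Unloaded it would be 4.94 mV; the load pulls it down.)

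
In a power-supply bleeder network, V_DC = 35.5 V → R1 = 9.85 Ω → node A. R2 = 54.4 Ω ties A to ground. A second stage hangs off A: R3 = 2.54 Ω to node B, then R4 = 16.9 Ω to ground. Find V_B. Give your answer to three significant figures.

Node A sees R2 in parallel with the series input of stage 2, R3 + R4 = 19.44 Ω.
Effective lower resistance at A: R2 ‖ 19.44 = 14.32 Ω.
So V_A = 35.5 × 0.5925 = 21.03 V.
Then the unloaded second divider: V_B = V_A × R4/(R3+R4) = 21.03 × 0.8693 = 18.29 V.

V_B ≈ 18.3 V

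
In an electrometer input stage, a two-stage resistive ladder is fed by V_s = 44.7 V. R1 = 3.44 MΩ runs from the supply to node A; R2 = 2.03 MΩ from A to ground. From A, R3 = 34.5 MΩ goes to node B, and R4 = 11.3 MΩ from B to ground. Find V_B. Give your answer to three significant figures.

V_B ≈ 3.98 V

The second stage (R3 + R4 = 45.80 MΩ) loads node A in parallel with R2.
Effective lower resistance at A: R2 ‖ 45.80 = 1.944 MΩ.
So V_A = 44.7 × 0.3611 = 16.14 V.
Then the unloaded second divider: V_B = V_A × R4/(R3+R4) = 16.14 × 0.2467 = 3.982 V.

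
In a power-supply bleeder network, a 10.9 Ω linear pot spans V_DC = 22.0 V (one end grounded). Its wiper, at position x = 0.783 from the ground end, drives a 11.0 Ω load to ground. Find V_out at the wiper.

V_out ≈ 14.7 V

Split the track: R_lower = x·R_p = 8.535 Ω, R_upper = (1−x)·R_p = 2.365 Ω.
(x·R_p) ‖ R_L = 4.806 Ω.
V_out = 22.0 × 4.806/(2.365 + 4.806) = 14.74 V.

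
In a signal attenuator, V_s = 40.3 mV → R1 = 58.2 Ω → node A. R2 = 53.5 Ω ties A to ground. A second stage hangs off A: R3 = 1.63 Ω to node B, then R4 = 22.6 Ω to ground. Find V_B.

Looking into the second stage from A: R3 + R4 = 24.23 Ω appears in parallel with R2.
R2 ‖ (R3+R4) = 16.68 Ω.
First divider: V_A = V_s · 16.68/(58.2 + 16.68) = 8.976 mV.
Then the unloaded second divider: V_B = V_A × R4/(R3+R4) = 8.976 × 0.9327 = 8.372 mV.

V_B ≈ 8.37 mV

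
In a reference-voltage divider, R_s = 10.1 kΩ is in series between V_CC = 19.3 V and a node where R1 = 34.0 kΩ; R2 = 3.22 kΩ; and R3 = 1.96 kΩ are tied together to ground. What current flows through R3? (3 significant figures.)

I ≈ 1.03 mA

Combine the parallel branches: R_p = (1/34.0 + 1/3.22 + 1/1.96)⁻¹ = 1.176 kΩ.
Node voltage V_A = V_CC · R_p/(R_s + R_p) = 19.3 × 0.1043 = 2.013 V.
I(R3) = V_A / R3 = 2.013/1.96 = 1.027 mA.
(Equivalently: I_total = 1.712 mA, then current-divider fraction G_k/ΣG = 0.6001.)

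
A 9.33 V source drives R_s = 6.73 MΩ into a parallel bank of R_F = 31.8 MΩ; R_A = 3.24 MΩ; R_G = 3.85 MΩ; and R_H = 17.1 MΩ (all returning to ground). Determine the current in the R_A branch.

Equivalent of the parallel group: R_p = 1.519 MΩ.
V_A by voltage divider: V_A = 9.33 × 1.519/(6.73 + 1.519) = 1.718 V.
I(R_A) = V_A / R_A = 1.718/3.24 = 0.5303 µA.
(Equivalently: I_total = 1.131 µA, then current-divider fraction G_k/ΣG = 0.4688.)

I ≈ 0.530 µA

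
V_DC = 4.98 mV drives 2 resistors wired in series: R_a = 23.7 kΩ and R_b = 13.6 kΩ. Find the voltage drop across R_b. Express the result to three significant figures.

Total series resistance ΣR = 23.7 + 13.6 = 37.30 kΩ.
By the voltage-divider rule, V = 4.98 × 13.60/37.30 = 1.816 mV.

V ≈ 1.82 mV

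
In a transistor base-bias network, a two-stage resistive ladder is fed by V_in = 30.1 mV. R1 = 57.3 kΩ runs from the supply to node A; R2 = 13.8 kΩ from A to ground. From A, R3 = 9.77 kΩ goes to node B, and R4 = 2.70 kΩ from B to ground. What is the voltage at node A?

V_A ≈ 3.09 mV

Looking into the second stage from A: R3 + R4 = 12.47 kΩ appears in parallel with R2.
Effective lower resistance at A: R2 ‖ 12.47 = 6.551 kΩ.
V_A = 30.1 × 6.551/(57.3 + 6.551) = 3.088 mV.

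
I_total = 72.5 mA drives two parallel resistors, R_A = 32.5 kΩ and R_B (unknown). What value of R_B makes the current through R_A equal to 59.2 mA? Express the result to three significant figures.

R_B ≈ 145 kΩ

In a two-way split, I_A/I_total = R_B/(R_A + R_B).
59.2/72.5 = R_B/(R_A + R_B) → R_B = R_A · (0.8166)/(1 − 0.8166) = 32.5 × 4.451 = 144.7 kΩ.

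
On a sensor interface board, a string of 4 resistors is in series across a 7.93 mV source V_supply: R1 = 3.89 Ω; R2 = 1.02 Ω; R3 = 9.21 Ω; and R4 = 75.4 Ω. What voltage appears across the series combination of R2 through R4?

V ≈ 7.59 mV

ΣR = 3.89 + 1.02 + 9.21 + 75.4 = 89.52 Ω.
R_{R2..R4} = 1.02 + 9.21 + 75.4 = 85.63 Ω.
By the voltage-divider rule, V = 7.93 × 85.63/89.52 = 7.585 mV.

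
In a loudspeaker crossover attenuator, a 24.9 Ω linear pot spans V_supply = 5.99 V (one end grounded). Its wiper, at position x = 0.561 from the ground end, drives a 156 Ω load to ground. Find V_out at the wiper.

Lower segment x·R_p = 13.97 Ω; upper segment (1−x)·R_p = 10.93 Ω.
R_L loads the lower segment: effective lower R = 12.82 Ω.
Then V_out = V_supply · 12.82/(10.93 + 12.82) = 3.233 V.

V_out ≈ 3.23 V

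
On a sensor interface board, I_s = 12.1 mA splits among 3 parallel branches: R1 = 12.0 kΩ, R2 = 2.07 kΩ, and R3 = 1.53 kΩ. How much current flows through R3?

ΣG = 1/12.0 + 1/2.07 + 1/1.53 = 1.220.
Current divider: I(R3) = I_s · G_k/ΣG = 12.1 × (0.6536/1.220) = 12.1 × 0.5357 = 6.482 mA.

I ≈ 6.48 mA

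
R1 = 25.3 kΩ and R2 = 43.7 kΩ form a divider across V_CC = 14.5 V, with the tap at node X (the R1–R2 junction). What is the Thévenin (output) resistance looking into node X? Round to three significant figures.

R_th ≈ 16.0 kΩ

With V_CC suppressed (replaced by a short), R_th = R1 ‖ R2 = (25.30 × 43.7)/(25.30 + 43.7) = 16.02 kΩ.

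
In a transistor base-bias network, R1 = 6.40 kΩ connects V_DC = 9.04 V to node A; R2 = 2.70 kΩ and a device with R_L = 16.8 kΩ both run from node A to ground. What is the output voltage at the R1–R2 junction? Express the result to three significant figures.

V_out ≈ 2.41 V

First combine the lower leg with the load: R2 ‖ R_L = 2.326 kΩ.
Now apply the divider: V_out = 9.04 × 0.2666 = 2.410 V.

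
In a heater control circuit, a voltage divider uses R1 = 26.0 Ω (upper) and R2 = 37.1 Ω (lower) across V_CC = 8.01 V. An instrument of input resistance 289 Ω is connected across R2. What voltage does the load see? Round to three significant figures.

V_out ≈ 4.47 V

The load sits in parallel with R2, giving an effective lower resistance R2' = R2·R_L/(R2+R_L) = 32.88 Ω.
Voltage divider with the loaded lower leg: V_out = 8.01 × 32.88/(26.0 + 32.88) = 8.01 × 0.5584 = 4.473 V.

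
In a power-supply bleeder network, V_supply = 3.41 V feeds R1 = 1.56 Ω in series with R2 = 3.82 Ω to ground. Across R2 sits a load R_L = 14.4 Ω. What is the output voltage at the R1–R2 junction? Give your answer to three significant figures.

V_out ≈ 2.25 V

The load sits in parallel with R2, giving an effective lower resistance R2' = R2·R_L/(R2+R_L) = 3.019 Ω.
Then V_out = V_supply · R2'/(R1 + R2') = 3.41 × 3.019/4.579 = 2.248 V.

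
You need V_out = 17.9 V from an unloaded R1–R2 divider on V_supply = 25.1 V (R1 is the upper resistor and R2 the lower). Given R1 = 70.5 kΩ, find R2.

The divider ratio is R2/(R1+R2) = 17.9/25.1 = 0.7131.
Rearranging, R2 = R1·k/(1−k) = 70.5 × 2.486 = 175.3 kΩ.

R2 ≈ 175 kΩ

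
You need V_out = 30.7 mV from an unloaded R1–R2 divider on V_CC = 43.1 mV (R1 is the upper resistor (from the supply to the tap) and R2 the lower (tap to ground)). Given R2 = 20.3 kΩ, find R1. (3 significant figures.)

R1 ≈ 8.20 kΩ

Required fraction k = V_out/V_CC = 0.7123.
So R1 = R2 · (V_CC/V_out − 1) = 20.3 × (43.1/30.7 − 1) = 20.3 × 0.4039 = 8.199 kΩ.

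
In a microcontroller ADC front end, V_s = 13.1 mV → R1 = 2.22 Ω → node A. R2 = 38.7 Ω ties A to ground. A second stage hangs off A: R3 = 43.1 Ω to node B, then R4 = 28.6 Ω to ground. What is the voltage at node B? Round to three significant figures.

V_B ≈ 4.80 mV

Looking into the second stage from A: R3 + R4 = 71.70 Ω appears in parallel with R2.
R2 ‖ (R3+R4) = 25.13 Ω.
V_A = 13.1 × 25.13/(2.22 + 25.13) = 12.04 mV.
Then the unloaded second divider: V_B = V_A × R4/(R3+R4) = 12.04 × 0.3989 = 4.801 mV.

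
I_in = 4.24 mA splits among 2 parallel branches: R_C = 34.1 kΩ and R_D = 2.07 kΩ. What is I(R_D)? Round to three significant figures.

I ≈ 4.00 mA

With just two branches, the current splits inversely with resistance.
I(R_D) = 4.24 × 34.1/(34.1 + 2.07) = 4.24 × 0.9428 = 3.997 mA.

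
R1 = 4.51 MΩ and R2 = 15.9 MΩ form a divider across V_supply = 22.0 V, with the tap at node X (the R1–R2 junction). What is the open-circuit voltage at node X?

V_th ≈ 17.1 V

V_th is the unloaded tap voltage: V_supply · R2/(R1+R2) = 22.0 × 0.7790 = 17.14 V.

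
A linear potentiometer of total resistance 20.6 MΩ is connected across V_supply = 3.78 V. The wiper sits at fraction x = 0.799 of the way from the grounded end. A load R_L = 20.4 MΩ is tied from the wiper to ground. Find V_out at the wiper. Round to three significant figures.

V_out ≈ 2.60 V

The pot divides into 4.141 MΩ above the wiper and 16.46 MΩ below.
R_L loads the lower segment: effective lower R = 9.110 MΩ.
V_out = 3.78 × 9.110/(4.141 + 9.110) = 2.599 V.
(Unloaded: V_out = x·V_supply = 3.02 V.)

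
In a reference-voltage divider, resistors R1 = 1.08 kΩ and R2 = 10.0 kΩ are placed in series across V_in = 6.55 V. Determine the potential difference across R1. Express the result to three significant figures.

V ≈ 0.638 V

ΣR = 1.08 + 10.0 = 11.08 kΩ.
Voltage divider: V = V_in · (1.080 / 11.08) = 6.55 × 0.09747 = 0.6384 V.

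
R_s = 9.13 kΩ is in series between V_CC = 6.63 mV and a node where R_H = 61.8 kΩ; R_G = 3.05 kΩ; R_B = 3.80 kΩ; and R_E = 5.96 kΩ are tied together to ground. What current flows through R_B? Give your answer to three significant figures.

I ≈ 0.216 µA

Combine the parallel branches: R_p = (1/61.8 + 1/3.05 + 1/3.80 + 1/5.96)⁻¹ = 1.290 kΩ.
Node voltage V_A = V_CC · R_p/(R_s + R_p) = 6.63 × 0.1238 = 0.8210 mV.
Branch current I = V_A/R_B = 0.8210/3.80 = 0.2160 µA.
(Equivalently: I_total = 0.6363 µA, then current-divider fraction G_k/ΣG = 0.3396.)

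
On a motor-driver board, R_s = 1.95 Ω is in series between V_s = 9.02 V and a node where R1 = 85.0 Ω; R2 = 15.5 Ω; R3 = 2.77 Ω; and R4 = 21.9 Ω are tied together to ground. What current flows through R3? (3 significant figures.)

Combine the parallel branches: R_p = (1/85.0 + 1/15.5 + 1/2.77 + 1/21.9)⁻¹ = 2.071 Ω.
V_A = 9.02 × 2.071/4.021 = 4.645 V.
I(R3) = V_A / R3 = 4.645/2.77 = 1.677 A.

I ≈ 1.68 A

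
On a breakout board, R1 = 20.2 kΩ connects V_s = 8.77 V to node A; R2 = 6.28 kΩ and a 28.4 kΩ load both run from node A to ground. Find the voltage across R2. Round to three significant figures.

The load sits in parallel with R2, giving an effective lower resistance R2' = R2·R_L/(R2+R_L) = 5.143 kΩ.
Voltage divider with the loaded lower leg: V_out = 8.77 × 5.143/(20.2 + 5.143) = 8.77 × 0.2029 = 1.780 V.
(Unloaded it would be 2.08 V; the load pulls it down.)

V_out ≈ 1.78 V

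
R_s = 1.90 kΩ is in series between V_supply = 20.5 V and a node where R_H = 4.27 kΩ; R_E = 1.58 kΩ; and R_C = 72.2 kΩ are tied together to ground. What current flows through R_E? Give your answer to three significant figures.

Equivalent of the parallel group: R_p = 1.135 kΩ.
V_A by voltage divider: V_A = 20.5 × 1.135/(1.90 + 1.135) = 7.667 V.
Branch current I = V_A/R_E = 7.667/1.58 = 4.853 mA.

I ≈ 4.85 mA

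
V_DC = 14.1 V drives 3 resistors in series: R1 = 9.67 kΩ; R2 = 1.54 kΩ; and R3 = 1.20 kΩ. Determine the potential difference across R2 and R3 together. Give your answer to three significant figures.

Series total: ΣR = 9.67 + 1.54 + 1.20 = 12.41 kΩ.
R_{R2..R3} = 1.54 + 1.20 = 2.740 kΩ.
By the voltage-divider rule, V = 14.1 × 2.740/12.41 = 3.113 V.

V ≈ 3.11 V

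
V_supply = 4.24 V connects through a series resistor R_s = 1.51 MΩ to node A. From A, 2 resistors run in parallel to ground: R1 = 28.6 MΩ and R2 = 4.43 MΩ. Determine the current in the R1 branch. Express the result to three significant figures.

I ≈ 0.106 µA

Equivalent of the parallel group: R_p = 3.836 MΩ.
V_A by voltage divider: V_A = 4.24 × 3.836/(1.51 + 3.836) = 3.042 V.
I(R1) = V_A / R1 = 3.042/28.6 = 0.1064 µA.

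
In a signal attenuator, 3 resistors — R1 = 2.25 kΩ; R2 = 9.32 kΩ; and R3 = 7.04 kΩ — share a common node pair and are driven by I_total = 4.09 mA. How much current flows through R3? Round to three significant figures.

Conductances: ΣG = 1/2.25 + 1/9.32 + 1/7.04 = 0.6938 (1/kΩ).
By the current-divider rule, I = I_total · G_k/ΣG = 4.09 × 0.2047 = 0.8374 mA.

I ≈ 0.837 mA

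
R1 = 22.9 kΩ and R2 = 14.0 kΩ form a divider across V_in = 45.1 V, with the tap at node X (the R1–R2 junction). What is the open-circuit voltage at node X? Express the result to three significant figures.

V_th is the unloaded tap voltage: V_in · R2/(R1+R2) = 45.1 × 0.3794 = 17.11 V.

V_th ≈ 17.1 V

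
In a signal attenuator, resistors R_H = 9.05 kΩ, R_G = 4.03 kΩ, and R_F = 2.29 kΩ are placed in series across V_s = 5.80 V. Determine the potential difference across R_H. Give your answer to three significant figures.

V ≈ 3.42 V

Total series resistance ΣR = 9.05 + 4.03 + 2.29 = 15.37 kΩ.
V = V_s · R/ΣR = 5.80 × 0.5888 = 3.415 V.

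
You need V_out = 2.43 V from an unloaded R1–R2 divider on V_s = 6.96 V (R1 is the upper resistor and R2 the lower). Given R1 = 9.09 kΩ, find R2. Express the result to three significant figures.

R2 ≈ 4.88 kΩ

Required fraction k = V_out/V_s = 0.3491.
R2 = R1 · 0.3491/(1 − 0.3491) = 4.876 kΩ.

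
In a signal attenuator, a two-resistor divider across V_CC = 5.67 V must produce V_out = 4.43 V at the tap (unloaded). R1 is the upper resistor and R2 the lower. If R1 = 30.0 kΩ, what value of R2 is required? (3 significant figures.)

The divider ratio is R2/(R1+R2) = 4.43/5.67 = 0.7813.
Rearranging, R2 = R1·k/(1−k) = 30.0 × 3.573 = 107.2 kΩ.

R2 ≈ 107 kΩ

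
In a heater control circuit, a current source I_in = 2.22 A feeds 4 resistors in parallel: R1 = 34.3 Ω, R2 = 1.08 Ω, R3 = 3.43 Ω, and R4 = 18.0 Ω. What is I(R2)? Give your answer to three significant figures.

Conductances: ΣG = 1/34.3 + 1/1.08 + 1/3.43 + 1/18.0 = 1.302 (1/Ω).
By the current-divider rule, I = I_in · G_k/ΣG = 2.22 × 0.7111 = 1.579 A.

I ≈ 1.58 A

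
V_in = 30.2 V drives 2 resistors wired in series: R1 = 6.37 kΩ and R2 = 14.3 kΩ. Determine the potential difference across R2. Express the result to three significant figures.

V ≈ 20.9 V

Total series resistance ΣR = 6.37 + 14.3 = 20.67 kΩ.
Voltage divider: V = V_in · (14.30 / 20.67) = 30.2 × 0.6918 = 20.89 V.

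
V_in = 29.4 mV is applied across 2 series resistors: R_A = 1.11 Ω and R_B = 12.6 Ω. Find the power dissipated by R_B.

P ≈ 57.9 µW

The common current is I = 29.4/13.71 = 2.144 mA.
V(R_B) = I·R = 27.02 mV; P = V·I = 27.02 × 2.144 = 57.94 µW.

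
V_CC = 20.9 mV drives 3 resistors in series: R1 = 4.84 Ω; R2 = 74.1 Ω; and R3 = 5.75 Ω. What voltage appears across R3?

V ≈ 1.42 mV

Total series resistance ΣR = 4.84 + 74.1 + 5.75 = 84.69 Ω.
By the voltage-divider rule, V = 20.9 × 5.750/84.69 = 1.419 mV.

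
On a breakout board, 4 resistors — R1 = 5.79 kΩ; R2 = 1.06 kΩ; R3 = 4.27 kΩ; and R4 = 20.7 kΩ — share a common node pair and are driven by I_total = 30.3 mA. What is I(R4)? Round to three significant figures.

I ≈ 1.05 mA

Total conductance ΣG = 1/5.79 + 1/1.06 + 1/4.27 + 1/20.7 = 1.399 (units of 1/kΩ).
Current divider: I(R4) = I_total · G_k/ΣG = 30.3 × (0.04831/1.399) = 30.3 × 0.03454 = 1.047 mA.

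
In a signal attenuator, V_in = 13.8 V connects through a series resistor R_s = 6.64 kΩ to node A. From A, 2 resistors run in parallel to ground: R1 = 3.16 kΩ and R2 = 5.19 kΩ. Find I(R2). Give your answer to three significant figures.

Parallel bank: R_p = 1/(1/3.16 + 1/5.19) = 1.964 kΩ.
V_A by voltage divider: V_A = 13.8 × 1.964/(6.64 + 1.964) = 3.150 V.
Branch current I = V_A/R2 = 3.150/5.19 = 0.6070 mA.

I ≈ 0.607 mA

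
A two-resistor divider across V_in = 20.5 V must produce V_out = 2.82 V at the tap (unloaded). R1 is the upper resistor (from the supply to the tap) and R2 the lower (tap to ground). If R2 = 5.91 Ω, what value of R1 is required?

Required fraction k = V_out/V_in = 0.1376.
R1 = R2·(1/k − 1) = 5.91 × 6.270 = 37.05 Ω.

R1 ≈ 37.1 Ω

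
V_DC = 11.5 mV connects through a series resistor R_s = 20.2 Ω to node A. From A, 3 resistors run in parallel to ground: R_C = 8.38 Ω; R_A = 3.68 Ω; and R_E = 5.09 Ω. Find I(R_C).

Parallel bank: R_p = 1/(1/8.38 + 1/3.68 + 1/5.09) = 1.702 Ω.
V_A by voltage divider: V_A = 11.5 × 1.702/(20.2 + 1.702) = 0.8937 mV.
I(R_C) = V_A / R_C = 0.8937/8.38 = 0.1066 mA.
(Check via current divider: I_total = 0.5251 mA; share G_k/ΣG = 0.2031 → same result.)

I ≈ 0.107 mA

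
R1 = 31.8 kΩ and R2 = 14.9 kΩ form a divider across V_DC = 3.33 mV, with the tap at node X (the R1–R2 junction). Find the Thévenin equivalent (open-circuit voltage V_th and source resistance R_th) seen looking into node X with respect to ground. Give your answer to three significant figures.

V_th ≈ 1.06 mV, R_th ≈ 10.1 kΩ

V_th is the unloaded tap voltage: V_DC · R2/(R1+R2) = 3.33 × 0.3191 = 1.062 mV.
Zeroing V_DC shorts the top of R1 to ground, so R_th = R1 ‖ R2 = 10.15 kΩ.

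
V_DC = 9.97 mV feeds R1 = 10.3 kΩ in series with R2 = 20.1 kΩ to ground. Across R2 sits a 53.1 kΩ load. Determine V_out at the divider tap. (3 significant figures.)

R2 ‖ R_L = (20.1 × 53.1)/(20.1 + 53.1) = 14.58 kΩ.
Then V_out = V_DC · R2'/(R1 + R2') = 9.97 × 14.58/24.88 = 5.843 mV.
(Unloaded it would be 6.59 mV; the load pulls it down.)

V_out ≈ 5.84 mV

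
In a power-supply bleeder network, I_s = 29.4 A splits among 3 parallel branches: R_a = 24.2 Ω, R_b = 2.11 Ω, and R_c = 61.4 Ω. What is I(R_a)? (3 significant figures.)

I ≈ 2.29 A

Total conductance ΣG = 1/24.2 + 1/2.11 + 1/61.4 = 0.5315 (units of 1/Ω).
By the current-divider rule, I = I_s · G_k/ΣG = 29.4 × 0.07774 = 2.286 A.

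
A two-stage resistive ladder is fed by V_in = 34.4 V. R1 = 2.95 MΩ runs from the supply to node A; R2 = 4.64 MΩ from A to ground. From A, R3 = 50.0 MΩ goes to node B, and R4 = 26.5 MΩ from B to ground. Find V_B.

V_B ≈ 7.12 V

Looking into the second stage from A: R3 + R4 = 76.50 MΩ appears in parallel with R2.
R2 ‖ (R3+R4) = 4.375 MΩ.
First divider: V_A = V_in · 4.375/(2.95 + 4.375) = 20.55 V.
V_B = V_A × 0.3464 = 7.117 V.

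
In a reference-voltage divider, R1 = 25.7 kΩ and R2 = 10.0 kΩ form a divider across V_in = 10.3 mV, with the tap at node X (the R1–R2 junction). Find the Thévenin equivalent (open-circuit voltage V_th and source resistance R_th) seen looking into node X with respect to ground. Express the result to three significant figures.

With X open, the divider is unloaded: V_th = 10.3 × 10.0/35.70 = 2.885 mV.
Looking into X with the source shorted: R_th = R1·R2/(R1+R2) = 25.70 × 10.0/35.70 = 7.199 kΩ.

V_th ≈ 2.89 mV, R_th ≈ 7.20 kΩ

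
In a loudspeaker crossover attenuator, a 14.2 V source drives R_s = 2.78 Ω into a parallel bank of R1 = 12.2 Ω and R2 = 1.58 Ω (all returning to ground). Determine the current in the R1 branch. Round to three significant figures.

I ≈ 0.390 A

Equivalent of the parallel group: R_p = 1.399 Ω.
Node voltage V_A = V_supply · R_p/(R_s + R_p) = 14.2 × 0.3347 = 4.753 V.
I(R1) = V_A / R1 = 4.753/12.2 = 0.3896 A.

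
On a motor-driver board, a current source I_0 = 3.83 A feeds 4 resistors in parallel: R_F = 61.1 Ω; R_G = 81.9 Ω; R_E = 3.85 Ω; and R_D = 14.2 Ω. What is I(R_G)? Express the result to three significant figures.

I ≈ 0.130 A

ΣG = 1/61.1 + 1/81.9 + 1/3.85 + 1/14.2 = 0.3587.
R_G takes the fraction G_k/ΣG = 0.01221/0.3587 = 0.03404, so I = 3.83 × 0.03404 = 0.1304 A.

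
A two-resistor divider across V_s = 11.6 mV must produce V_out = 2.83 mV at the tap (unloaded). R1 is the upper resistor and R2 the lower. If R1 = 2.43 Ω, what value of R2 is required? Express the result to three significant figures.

R2 ≈ 0.784 Ω

Required fraction k = V_out/V_s = 0.2440.
So R2 = R1 · V_out/(V_s − V_out) = 2.43 × 2.83/(11.6 − 2.83) = 2.43 × 0.3227 = 0.7841 Ω.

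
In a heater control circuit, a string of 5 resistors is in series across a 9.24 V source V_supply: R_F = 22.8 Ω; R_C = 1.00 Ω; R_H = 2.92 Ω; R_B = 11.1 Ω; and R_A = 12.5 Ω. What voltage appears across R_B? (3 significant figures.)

Series total: ΣR = 22.8 + 1.00 + 2.92 + 11.1 + 12.5 = 50.32 Ω.
By the voltage-divider rule, V = 9.24 × 11.10/50.32 = 2.038 V.

V ≈ 2.04 V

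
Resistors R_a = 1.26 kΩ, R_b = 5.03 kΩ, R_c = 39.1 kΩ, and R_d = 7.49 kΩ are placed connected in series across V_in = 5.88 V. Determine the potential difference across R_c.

V ≈ 4.35 V

Total series resistance ΣR = 1.26 + 5.03 + 39.1 + 7.49 = 52.88 kΩ.
V = V_in · R/ΣR = 5.88 × 0.7394 = 4.348 V.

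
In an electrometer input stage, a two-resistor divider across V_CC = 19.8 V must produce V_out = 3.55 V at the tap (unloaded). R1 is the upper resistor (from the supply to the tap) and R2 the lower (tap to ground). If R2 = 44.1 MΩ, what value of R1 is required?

The divider ratio is R2/(R1+R2) = 3.55/19.8 = 0.1793.
Rearranging, R1 = R2·(1−k)/k = 44.1 × 4.577 = 201.9 MΩ.

R1 ≈ 202 MΩ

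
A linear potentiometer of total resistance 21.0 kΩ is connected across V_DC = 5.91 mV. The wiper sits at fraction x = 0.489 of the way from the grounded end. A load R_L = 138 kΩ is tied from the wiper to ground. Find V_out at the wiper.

V_out ≈ 2.78 mV

Lower segment x·R_p = 10.27 kΩ; upper segment (1−x)·R_p = 10.73 kΩ.
(x·R_p) ‖ R_L = 9.558 kΩ.
V_out = 5.91 × 9.558/(10.73 + 9.558) = 2.784 mV.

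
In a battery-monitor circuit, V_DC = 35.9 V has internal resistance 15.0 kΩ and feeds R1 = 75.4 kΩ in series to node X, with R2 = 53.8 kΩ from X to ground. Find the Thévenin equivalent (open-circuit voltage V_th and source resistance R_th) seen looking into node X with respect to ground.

R1' = 15.0 + 75.4 = 90.40 kΩ (source resistance + R1).
V_th is the unloaded tap voltage: V_DC · R2/(R1'+R2) = 35.9 × 0.3731 = 13.39 V.
With V_DC suppressed (replaced by a short), R_th = R1' ‖ R2 = (90.40 × 53.8)/(90.40 + 53.8) = 33.73 kΩ.

V_th ≈ 13.4 V, R_th ≈ 33.7 kΩ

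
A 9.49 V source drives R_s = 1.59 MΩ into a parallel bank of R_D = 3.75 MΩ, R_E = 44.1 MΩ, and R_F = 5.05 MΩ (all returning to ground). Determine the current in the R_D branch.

I ≈ 1.43 µA

Parallel bank: R_p = 1/(1/3.75 + 1/44.1 + 1/5.05) = 2.052 MΩ.
V_A by voltage divider: V_A = 9.49 × 2.052/(1.59 + 2.052) = 5.347 V.
I(R_D) = V_A / R_D = 5.347/3.75 = 1.426 µA.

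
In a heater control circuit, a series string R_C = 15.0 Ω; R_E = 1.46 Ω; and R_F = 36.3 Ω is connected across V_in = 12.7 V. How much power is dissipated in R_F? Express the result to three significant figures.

The common current is I = 12.7/52.76 = 0.2407 A.
V(R_F) = I·R = 8.738 V; P = V·I = 8.738 × 0.2407 = 2.103 W.

P ≈ 2.10 W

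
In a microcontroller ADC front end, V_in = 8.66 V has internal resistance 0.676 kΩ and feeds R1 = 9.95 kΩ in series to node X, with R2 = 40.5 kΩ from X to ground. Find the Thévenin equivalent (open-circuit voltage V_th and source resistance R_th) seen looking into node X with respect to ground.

R1' = 0.676 + 9.95 = 10.63 kΩ (source resistance + R1).
With X open, the divider is unloaded: V_th = 8.66 × 40.5/51.13 = 6.860 V.
With V_in suppressed (replaced by a short), R_th = R1' ‖ R2 = (10.63 × 40.5)/(10.63 + 40.5) = 8.417 kΩ.

V_th ≈ 6.86 V, R_th ≈ 8.42 kΩ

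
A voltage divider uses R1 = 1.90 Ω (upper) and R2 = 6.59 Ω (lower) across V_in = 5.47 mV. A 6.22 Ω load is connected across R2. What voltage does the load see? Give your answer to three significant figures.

First combine the lower leg with the load: R2 ‖ R_L = 3.200 Ω.
Voltage divider with the loaded lower leg: V_out = 5.47 × 3.200/(1.90 + 3.200) = 5.47 × 0.6274 = 3.432 mV.

V_out ≈ 3.43 mV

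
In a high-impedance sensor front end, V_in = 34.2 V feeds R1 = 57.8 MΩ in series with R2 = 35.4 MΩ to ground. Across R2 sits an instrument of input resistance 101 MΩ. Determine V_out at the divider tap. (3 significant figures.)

The load sits in parallel with R2, giving an effective lower resistance R2' = R2·R_L/(R2+R_L) = 26.21 MΩ.
Voltage divider with the loaded lower leg: V_out = 34.2 × 26.21/(57.8 + 26.21) = 34.2 × 0.3120 = 10.67 V.

V_out ≈ 10.7 V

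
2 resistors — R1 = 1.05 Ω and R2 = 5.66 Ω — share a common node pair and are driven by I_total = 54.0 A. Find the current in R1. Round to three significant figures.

I ≈ 45.5 A

With just two branches, the current splits inversely with resistance.
So I = 54.0 × 5.66/6.710 = 45.55 A.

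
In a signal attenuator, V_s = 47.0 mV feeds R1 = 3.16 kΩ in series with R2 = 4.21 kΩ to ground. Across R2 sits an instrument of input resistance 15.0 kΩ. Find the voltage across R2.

R2 ‖ R_L = (4.21 × 15.0)/(4.21 + 15.0) = 3.287 kΩ.
Now apply the divider: V_out = 47.0 × 0.5099 = 23.96 mV.

V_out ≈ 24.0 mV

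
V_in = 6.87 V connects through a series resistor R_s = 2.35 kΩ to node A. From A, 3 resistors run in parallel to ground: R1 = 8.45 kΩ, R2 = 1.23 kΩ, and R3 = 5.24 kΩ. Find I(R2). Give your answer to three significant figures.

I ≈ 1.54 mA

Parallel bank: R_p = 1/(1/8.45 + 1/1.23 + 1/5.24) = 0.8911 kΩ.
Node voltage V_A = V_in · R_p/(R_s + R_p) = 6.87 × 0.2749 = 1.889 V.
I(R2) = V_A / R2 = 1.889/1.23 = 1.536 mA.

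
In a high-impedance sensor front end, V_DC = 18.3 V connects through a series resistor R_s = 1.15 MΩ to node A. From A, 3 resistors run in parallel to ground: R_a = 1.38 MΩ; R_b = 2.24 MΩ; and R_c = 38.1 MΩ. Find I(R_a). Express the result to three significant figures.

I ≈ 5.58 µA

Combine the parallel branches: R_p = (1/1.38 + 1/2.24 + 1/38.1)⁻¹ = 0.8352 MΩ.
V_A by voltage divider: V_A = 18.3 × 0.8352/(1.15 + 0.8352) = 7.699 V.
Branch current I = V_A/R_a = 7.699/1.38 = 5.579 µA.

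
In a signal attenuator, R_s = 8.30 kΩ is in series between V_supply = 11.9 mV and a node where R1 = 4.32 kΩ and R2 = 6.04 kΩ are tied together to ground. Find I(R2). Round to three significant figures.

Combine the parallel branches: R_p = (1/4.32 + 1/6.04)⁻¹ = 2.519 kΩ.
Node voltage V_A = V_supply · R_p/(R_s + R_p) = 11.9 × 0.2328 = 2.770 mV.
Branch current I = V_A/R2 = 2.770/6.04 = 0.4587 µA.

I ≈ 0.459 µA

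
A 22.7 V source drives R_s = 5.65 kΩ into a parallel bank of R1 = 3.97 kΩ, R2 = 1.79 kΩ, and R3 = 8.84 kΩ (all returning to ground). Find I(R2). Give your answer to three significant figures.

I ≈ 2.04 mA

Combine the parallel branches: R_p = (1/3.97 + 1/1.79 + 1/8.84)⁻¹ = 1.083 kΩ.
Node voltage V_A = V_s · R_p/(R_s + R_p) = 22.7 × 0.1608 = 3.650 V.
I(R2) = V_A / R2 = 3.650/1.79 = 2.039 mA.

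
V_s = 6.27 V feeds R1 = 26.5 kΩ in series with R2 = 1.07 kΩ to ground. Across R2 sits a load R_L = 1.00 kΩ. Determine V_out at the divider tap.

First combine the lower leg with the load: R2 ‖ R_L = 0.5169 kΩ.
Voltage divider with the loaded lower leg: V_out = 6.27 × 0.5169/(26.5 + 0.5169) = 6.27 × 0.01913 = 0.1200 V.

V_out ≈ 0.120 V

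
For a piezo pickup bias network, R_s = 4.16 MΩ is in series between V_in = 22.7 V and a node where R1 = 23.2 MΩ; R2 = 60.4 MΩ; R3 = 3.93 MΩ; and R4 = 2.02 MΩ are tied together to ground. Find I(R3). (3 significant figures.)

I ≈ 1.32 µA

Parallel bank: R_p = 1/(1/23.2 + 1/60.4 + 1/3.93 + 1/2.02) = 1.236 MΩ.
V_A by voltage divider: V_A = 22.7 × 1.236/(4.16 + 1.236) = 5.199 V.
Branch current I = V_A/R3 = 5.199/3.93 = 1.323 µA.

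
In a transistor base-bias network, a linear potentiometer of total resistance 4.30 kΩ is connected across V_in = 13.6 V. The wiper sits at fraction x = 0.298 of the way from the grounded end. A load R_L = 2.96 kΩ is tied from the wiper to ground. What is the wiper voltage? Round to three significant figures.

V_out ≈ 3.11 V

The pot divides into 3.019 kΩ above the wiper and 1.281 kΩ below.
R_L loads the lower segment: effective lower R = 0.8943 kΩ.
Then V_out = V_in · 0.8943/(3.019 + 0.8943) = 3.108 V.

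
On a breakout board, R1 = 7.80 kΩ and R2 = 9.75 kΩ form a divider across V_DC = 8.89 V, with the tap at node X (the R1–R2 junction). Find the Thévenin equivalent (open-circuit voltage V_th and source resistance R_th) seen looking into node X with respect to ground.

With X open, the divider is unloaded: V_th = 8.89 × 9.75/17.55 = 4.939 V.
Looking into X with the source shorted: R_th = R1·R2/(R1+R2) = 7.800 × 9.75/17.55 = 4.333 kΩ.

V_th ≈ 4.94 V, R_th ≈ 4.33 kΩ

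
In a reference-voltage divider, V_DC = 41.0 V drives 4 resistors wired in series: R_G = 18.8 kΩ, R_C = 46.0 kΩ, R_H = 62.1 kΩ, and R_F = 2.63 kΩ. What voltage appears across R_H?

Total series resistance ΣR = 18.8 + 46.0 + 62.1 + 2.63 = 129.5 kΩ.
Voltage divider: V = V_DC · (62.10 / 129.5) = 41.0 × 0.4794 = 19.66 V.

V ≈ 19.7 V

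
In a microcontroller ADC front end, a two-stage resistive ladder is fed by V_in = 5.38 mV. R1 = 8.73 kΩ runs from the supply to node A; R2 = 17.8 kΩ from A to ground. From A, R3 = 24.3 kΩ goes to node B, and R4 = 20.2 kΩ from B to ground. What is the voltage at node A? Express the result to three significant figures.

Looking into the second stage from A: R3 + R4 = 44.50 kΩ appears in parallel with R2.
R2 ‖ (R3+R4) = 12.71 kΩ.
First divider: V_A = V_in · 12.71/(8.73 + 12.71) = 3.190 mV.

V_A ≈ 3.19 mV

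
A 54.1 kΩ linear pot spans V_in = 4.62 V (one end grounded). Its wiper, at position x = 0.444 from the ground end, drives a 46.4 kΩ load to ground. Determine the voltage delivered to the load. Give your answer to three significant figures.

Split the track: R_lower = x·R_p = 24.02 kΩ, R_upper = (1−x)·R_p = 30.08 kΩ.
R_L loads the lower segment: effective lower R = 15.83 kΩ.
Loaded-divider output: V_out = 4.62 × 0.3448 = 1.593 V.

V_out ≈ 1.59 V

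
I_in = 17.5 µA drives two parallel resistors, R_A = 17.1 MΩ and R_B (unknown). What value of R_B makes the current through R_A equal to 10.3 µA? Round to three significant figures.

R_B ≈ 24.5 MΩ

Two-branch current divider: I_A = I_in · R_B/(R_A + R_B).
10.3/17.5 = R_B/(R_A + R_B) → R_B = R_A · (0.5886)/(1 − 0.5886) = 17.1 × 1.431 = 24.46 MΩ.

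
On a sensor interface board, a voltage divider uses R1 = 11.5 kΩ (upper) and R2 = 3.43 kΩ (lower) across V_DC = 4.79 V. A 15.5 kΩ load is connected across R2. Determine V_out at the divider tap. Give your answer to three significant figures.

The load sits in parallel with R2, giving an effective lower resistance R2' = R2·R_L/(R2+R_L) = 2.809 kΩ.
Now apply the divider: V_out = 4.79 × 0.1963 = 0.9402 V.

V_out ≈ 0.940 V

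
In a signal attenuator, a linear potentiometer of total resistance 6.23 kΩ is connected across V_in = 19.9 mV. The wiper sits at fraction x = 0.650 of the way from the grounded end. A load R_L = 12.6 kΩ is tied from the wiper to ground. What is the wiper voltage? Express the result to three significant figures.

The pot divides into 2.180 kΩ above the wiper and 4.050 kΩ below.
R_L loads the lower segment: effective lower R = 3.065 kΩ.
Loaded-divider output: V_out = 19.9 × 0.5843 = 11.63 mV.
(Unloaded: V_out = x·V_in = 12.9 mV.)

V_out ≈ 11.6 mV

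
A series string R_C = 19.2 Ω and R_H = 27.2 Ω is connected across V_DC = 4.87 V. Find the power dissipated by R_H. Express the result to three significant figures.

P ≈ 0.300 W

The common current is I = 4.87/46.40 = 0.1050 A.
V(R_H) = I·R = 2.855 V; P = V·I = 2.855 × 0.1050 = 0.2996 W.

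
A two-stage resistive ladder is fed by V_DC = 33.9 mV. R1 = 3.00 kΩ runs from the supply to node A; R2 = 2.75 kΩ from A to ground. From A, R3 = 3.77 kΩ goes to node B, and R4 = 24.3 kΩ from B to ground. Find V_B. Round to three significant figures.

Node A sees R2 in parallel with the series input of stage 2, R3 + R4 = 28.07 kΩ.
R2 ‖ (R3+R4) = 2.505 kΩ.
V_A = 33.9 × 2.505/(3.00 + 2.505) = 15.42 mV.
Then the unloaded second divider: V_B = V_A × R4/(R3+R4) = 15.42 × 0.8657 = 13.35 mV.

V_B ≈ 13.4 mV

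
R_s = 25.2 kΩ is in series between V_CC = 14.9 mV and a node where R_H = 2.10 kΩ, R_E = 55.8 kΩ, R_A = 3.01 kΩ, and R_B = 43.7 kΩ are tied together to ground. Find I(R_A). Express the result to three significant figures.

I ≈ 0.221 µA

Parallel bank: R_p = 1/(1/2.10 + 1/55.8 + 1/3.01 + 1/43.7) = 1.178 kΩ.
Node voltage V_A = V_CC · R_p/(R_s + R_p) = 14.9 × 0.04464 = 0.6652 mV.
Branch current I = V_A/R_A = 0.6652/3.01 = 0.2210 µA.
(Equivalently: I_total = 0.5649 µA, then current-divider fraction G_k/ΣG = 0.3912.)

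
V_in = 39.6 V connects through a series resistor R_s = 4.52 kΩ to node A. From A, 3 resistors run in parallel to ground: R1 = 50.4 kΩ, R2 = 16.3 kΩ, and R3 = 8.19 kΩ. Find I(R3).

I ≈ 2.52 mA

Combine the parallel branches: R_p = (1/50.4 + 1/16.3 + 1/8.19)⁻¹ = 4.919 kΩ.
V_A = 39.6 × 4.919/9.439 = 20.64 V.
Branch current I = V_A/R3 = 20.64/8.19 = 2.520 mA.
(Equivalently: I_total = 4.195 mA, then current-divider fraction G_k/ΣG = 0.6006.)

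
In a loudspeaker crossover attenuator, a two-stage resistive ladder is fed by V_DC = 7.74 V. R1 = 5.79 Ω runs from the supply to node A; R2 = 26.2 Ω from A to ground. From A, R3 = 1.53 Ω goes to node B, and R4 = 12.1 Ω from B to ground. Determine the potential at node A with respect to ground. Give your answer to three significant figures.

V_A ≈ 4.70 V

Node A sees R2 in parallel with the series input of stage 2, R3 + R4 = 13.63 Ω.
R2 ‖ (R3+R4) = 8.966 Ω.
First divider: V_A = V_DC · 8.966/(5.79 + 8.966) = 4.703 V.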